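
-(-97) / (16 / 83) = 8051 / 16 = 503.19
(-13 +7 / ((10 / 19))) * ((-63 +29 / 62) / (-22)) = 11631 / 13640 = 0.85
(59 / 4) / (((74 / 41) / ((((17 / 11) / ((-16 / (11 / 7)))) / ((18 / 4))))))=-41123 / 149184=-0.28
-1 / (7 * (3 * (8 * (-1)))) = 1 / 168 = 0.01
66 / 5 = 13.20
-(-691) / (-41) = -16.85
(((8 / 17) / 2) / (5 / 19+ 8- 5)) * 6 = 228 / 527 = 0.43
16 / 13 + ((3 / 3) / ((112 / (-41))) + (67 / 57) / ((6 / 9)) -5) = -65623 / 27664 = -2.37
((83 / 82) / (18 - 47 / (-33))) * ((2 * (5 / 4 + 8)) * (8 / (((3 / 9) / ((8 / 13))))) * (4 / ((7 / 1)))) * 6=116747136 / 2391571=48.82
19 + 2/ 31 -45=-804/ 31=-25.94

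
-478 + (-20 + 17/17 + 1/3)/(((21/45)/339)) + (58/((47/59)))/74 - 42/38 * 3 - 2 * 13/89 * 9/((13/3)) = -41289472148/2940649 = -14040.94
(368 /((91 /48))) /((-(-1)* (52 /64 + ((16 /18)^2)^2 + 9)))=1854296064 /99700783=18.60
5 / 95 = 1 / 19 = 0.05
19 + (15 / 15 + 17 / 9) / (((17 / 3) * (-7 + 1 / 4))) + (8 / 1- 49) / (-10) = 317047 / 13770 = 23.02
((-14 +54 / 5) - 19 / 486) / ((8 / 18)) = -7871 / 1080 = -7.29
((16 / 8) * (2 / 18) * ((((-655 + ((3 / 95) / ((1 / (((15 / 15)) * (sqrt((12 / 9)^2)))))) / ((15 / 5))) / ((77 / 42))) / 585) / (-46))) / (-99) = -373342 / 12527883225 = -0.00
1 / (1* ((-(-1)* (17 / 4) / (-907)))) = -3628 / 17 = -213.41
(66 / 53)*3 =198 / 53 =3.74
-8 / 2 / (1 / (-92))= 368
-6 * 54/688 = -81/172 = -0.47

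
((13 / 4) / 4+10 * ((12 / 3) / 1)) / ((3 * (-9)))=-653 / 432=-1.51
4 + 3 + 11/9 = 74/9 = 8.22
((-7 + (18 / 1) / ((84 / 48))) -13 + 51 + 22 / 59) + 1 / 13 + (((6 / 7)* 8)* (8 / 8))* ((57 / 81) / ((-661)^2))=881139687710 / 21112459641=41.74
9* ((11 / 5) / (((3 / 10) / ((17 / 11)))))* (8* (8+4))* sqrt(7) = 9792* sqrt(7) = 25907.20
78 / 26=3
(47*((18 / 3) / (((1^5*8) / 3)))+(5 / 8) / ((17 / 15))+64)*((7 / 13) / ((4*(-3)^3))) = -162127 / 190944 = -0.85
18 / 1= 18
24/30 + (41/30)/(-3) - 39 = -3479/90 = -38.66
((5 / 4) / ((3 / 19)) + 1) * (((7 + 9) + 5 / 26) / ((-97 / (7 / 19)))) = -315329 / 575016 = -0.55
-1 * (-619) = 619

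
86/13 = 6.62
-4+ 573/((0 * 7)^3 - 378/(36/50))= -891/175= -5.09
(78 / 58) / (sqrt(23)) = 39* sqrt(23) / 667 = 0.28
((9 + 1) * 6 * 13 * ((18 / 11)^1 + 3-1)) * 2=62400 / 11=5672.73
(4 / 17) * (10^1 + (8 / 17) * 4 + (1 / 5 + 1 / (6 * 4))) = 24733 / 8670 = 2.85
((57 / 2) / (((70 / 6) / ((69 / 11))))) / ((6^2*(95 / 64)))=552 / 1925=0.29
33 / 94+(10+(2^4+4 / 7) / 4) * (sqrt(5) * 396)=33 / 94+39204 * sqrt(5) / 7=12523.61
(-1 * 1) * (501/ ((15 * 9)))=-167/ 45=-3.71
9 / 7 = 1.29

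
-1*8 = -8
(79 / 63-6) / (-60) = 0.08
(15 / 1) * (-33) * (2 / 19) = -52.11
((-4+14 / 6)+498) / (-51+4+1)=-1489 / 138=-10.79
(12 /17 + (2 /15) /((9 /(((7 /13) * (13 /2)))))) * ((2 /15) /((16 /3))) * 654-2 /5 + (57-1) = 1040231 /15300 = 67.99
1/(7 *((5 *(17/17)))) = 1/35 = 0.03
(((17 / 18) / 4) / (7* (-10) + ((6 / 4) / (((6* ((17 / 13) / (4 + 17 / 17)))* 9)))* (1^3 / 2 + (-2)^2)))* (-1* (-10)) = -578 / 17019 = -0.03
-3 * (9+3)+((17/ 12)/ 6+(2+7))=-1927/ 72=-26.76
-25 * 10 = -250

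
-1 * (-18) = 18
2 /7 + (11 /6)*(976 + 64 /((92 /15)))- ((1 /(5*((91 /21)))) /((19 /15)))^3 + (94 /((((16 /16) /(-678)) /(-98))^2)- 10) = 3020489881013463663257 /7278434709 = 414991684582.75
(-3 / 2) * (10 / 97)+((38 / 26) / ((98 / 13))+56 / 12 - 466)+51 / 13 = -169562987 / 370734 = -457.37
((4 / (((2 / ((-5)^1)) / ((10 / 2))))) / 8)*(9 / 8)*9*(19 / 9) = -4275 / 32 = -133.59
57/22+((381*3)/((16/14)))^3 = 5634112278603/5632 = 1000375049.47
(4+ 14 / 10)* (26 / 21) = 6.69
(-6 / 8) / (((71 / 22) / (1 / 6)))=-11 / 284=-0.04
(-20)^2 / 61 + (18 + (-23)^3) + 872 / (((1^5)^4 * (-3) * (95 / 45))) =-14232667 / 1159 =-12280.13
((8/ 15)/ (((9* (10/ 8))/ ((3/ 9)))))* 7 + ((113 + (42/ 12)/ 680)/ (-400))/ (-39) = 67514669/ 572832000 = 0.12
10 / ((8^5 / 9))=0.00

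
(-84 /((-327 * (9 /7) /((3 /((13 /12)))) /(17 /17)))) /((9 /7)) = 5488 /12753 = 0.43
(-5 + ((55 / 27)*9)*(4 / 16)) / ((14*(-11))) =5 / 1848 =0.00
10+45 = 55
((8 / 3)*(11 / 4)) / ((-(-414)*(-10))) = -11 / 6210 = -0.00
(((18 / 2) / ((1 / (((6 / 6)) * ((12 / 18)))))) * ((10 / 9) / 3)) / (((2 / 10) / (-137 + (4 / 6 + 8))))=-38500 / 27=-1425.93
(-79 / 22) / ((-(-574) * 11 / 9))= -711 / 138908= -0.01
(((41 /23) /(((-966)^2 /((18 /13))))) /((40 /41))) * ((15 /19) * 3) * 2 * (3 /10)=45387 /11780576080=0.00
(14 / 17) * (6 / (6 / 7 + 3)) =196 / 153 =1.28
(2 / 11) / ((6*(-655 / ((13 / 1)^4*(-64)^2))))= -116985856 / 21615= -5412.25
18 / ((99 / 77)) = 14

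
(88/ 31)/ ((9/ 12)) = 352/ 93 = 3.78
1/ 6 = 0.17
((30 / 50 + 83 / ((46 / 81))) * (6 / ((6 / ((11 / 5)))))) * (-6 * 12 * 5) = -13366188 / 115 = -116227.72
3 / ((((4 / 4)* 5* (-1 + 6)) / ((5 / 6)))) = 1 / 10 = 0.10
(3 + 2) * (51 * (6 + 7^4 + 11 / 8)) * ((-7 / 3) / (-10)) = 143298.31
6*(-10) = -60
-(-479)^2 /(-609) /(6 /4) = 458882 /1827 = 251.17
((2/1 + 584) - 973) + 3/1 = -384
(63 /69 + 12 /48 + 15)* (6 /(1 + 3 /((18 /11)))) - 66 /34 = 32.29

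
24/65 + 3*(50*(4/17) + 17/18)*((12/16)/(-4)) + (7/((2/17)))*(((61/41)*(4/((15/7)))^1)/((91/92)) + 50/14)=1621332197/4349280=372.78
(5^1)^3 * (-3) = -375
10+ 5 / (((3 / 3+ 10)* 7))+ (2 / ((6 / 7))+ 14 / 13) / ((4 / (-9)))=9577 / 4004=2.39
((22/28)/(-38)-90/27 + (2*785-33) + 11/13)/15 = 31837643/311220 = 102.30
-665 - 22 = -687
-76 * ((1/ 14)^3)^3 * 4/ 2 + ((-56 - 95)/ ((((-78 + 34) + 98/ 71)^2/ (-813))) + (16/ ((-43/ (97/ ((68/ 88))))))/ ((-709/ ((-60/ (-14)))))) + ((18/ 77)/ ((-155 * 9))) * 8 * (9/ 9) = 20855833981375722488658403/ 307311819712411872339520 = 67.87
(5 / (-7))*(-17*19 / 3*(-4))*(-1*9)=2768.57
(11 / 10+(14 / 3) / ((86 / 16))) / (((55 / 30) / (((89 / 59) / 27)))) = 225971 / 3767445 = 0.06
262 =262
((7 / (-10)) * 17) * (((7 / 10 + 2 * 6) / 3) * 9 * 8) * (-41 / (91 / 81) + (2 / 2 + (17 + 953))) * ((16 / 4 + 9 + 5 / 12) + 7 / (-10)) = -14008783768 / 325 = -43103950.06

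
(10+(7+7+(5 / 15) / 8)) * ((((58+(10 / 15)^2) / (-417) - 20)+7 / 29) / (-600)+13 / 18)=28462500071 / 1567252800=18.16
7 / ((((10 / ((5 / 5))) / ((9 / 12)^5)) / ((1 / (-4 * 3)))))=-567 / 40960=-0.01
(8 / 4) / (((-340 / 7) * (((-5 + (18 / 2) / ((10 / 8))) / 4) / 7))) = -98 / 187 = -0.52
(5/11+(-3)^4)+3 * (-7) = 665/11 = 60.45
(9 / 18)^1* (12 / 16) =3 / 8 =0.38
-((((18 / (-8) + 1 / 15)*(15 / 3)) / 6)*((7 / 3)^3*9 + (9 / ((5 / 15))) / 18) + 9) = 87157 / 432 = 201.75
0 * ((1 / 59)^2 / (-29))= 0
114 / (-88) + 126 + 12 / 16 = 125.45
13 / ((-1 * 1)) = -13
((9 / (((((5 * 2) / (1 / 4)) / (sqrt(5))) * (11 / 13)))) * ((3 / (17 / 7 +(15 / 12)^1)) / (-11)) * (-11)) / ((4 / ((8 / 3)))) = 819 * sqrt(5) / 5665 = 0.32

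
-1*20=-20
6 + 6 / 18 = 19 / 3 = 6.33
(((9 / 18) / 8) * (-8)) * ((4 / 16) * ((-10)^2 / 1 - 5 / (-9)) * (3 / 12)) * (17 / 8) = -15385 / 2304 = -6.68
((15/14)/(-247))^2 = 225/11957764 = 0.00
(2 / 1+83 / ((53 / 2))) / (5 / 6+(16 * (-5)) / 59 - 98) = -96288 / 1848481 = -0.05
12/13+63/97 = 1983/1261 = 1.57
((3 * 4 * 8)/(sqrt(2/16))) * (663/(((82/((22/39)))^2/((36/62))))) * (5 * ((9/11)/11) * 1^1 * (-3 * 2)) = -5287680 * sqrt(2)/677443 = -11.04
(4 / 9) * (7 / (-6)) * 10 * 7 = -36.30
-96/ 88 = -1.09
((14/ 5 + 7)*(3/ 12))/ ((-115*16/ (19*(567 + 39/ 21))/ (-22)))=2912833/ 9200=316.61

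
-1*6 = -6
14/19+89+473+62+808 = 27222/19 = 1432.74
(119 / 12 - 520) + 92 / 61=-372277 / 732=-508.58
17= 17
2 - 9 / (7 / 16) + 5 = -13.57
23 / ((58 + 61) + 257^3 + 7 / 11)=253 / 186721839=0.00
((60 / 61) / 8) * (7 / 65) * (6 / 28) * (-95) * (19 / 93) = -5415 / 98332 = -0.06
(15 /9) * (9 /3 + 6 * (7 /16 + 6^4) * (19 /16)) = 1971225 /128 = 15400.20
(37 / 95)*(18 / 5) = 666 / 475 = 1.40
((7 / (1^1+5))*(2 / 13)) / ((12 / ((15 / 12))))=35 / 1872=0.02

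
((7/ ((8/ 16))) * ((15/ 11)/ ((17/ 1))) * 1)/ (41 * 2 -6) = 105/ 7106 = 0.01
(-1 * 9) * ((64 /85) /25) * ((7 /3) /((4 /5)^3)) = -21 /17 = -1.24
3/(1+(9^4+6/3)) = 1/2188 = 0.00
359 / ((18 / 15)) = 1795 / 6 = 299.17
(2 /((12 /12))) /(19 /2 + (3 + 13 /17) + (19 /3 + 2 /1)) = 204 /2203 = 0.09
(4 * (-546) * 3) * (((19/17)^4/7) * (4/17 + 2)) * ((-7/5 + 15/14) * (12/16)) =39979094454/49694995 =804.49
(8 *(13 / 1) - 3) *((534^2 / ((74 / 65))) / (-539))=-46934.99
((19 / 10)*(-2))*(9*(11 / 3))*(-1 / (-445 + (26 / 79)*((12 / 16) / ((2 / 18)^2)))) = -99066 / 335755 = -0.30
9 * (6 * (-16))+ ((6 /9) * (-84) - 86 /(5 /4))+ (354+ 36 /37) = -117258 /185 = -633.83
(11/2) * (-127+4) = -1353/2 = -676.50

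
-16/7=-2.29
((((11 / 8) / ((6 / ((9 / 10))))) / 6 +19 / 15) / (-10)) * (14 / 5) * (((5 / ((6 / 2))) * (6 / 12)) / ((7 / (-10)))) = 1249 / 2880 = 0.43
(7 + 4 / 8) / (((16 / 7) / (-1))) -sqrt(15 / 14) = -105 / 32 -sqrt(210) / 14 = -4.32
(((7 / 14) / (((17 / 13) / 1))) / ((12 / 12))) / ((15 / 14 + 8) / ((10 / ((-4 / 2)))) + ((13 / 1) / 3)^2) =4095 / 181679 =0.02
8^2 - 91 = -27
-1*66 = -66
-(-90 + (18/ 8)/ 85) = 30591/ 340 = 89.97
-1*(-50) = 50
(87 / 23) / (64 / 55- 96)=-4785 / 119968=-0.04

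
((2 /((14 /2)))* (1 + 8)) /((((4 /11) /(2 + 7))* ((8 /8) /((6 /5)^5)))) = 158.36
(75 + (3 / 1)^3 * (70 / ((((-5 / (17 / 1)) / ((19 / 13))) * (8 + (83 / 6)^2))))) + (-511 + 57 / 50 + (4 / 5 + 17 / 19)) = -42569629407 / 88635950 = -480.27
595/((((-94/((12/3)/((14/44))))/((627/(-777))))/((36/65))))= 5627952/158249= 35.56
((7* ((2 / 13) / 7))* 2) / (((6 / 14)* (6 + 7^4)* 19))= 28 / 1783587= 0.00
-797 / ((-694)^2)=-797 / 481636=-0.00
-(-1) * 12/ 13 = 12/ 13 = 0.92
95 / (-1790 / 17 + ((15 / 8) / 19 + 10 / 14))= -0.91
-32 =-32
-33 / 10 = -3.30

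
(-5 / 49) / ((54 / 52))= -0.10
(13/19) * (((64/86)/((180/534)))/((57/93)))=573872/232845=2.46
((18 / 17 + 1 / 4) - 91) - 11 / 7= -43441 / 476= -91.26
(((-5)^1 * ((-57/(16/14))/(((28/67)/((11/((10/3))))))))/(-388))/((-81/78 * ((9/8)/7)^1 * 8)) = 1274273/335232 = 3.80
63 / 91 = 9 / 13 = 0.69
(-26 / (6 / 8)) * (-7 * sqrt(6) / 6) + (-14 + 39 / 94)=-1277 / 94 + 364 * sqrt(6) / 9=85.48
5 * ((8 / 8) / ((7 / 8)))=40 / 7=5.71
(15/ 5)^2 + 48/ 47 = 471/ 47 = 10.02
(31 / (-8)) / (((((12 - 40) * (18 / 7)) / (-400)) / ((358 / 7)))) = -138725 / 126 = -1100.99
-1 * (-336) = 336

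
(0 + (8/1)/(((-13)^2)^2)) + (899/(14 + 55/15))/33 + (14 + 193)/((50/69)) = 239111182979/832553150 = 287.20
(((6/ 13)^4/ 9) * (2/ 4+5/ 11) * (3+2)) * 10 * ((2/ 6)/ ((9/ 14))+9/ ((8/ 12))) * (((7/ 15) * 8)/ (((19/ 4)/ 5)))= 237395200/ 17907747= 13.26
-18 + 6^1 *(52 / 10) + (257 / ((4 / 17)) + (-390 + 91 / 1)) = 16129 / 20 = 806.45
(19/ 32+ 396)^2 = 161061481/ 1024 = 157286.60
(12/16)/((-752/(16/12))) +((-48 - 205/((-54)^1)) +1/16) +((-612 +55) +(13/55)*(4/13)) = -601.07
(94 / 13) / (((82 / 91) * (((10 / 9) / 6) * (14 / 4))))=2538 / 205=12.38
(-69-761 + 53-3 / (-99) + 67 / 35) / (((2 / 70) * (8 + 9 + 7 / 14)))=-1790378 / 1155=-1550.11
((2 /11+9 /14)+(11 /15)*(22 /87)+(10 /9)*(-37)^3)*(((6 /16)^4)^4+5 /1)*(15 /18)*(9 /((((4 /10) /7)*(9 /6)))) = -79591357941707365354059485 /3232458632545173504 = -24622544.94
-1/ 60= -0.02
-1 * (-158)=158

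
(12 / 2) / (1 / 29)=174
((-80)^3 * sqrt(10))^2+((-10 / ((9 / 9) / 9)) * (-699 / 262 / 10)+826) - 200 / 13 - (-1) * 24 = 8928624642924483 / 3406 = 2621440000858.63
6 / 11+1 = 17 / 11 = 1.55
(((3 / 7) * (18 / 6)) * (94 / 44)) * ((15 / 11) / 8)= 0.47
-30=-30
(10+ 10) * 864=17280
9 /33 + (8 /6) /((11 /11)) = 53 /33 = 1.61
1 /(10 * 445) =1 /4450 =0.00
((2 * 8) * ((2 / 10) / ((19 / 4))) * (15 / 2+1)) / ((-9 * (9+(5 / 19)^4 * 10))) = -3731296 / 53061255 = -0.07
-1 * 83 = -83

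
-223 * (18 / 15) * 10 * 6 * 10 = -160560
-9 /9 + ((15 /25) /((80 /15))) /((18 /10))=-15 /16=-0.94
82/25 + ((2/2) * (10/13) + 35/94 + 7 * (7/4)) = 16.67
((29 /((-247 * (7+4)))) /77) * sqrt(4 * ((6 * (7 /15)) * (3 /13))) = -58 * sqrt(2730) /13598585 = -0.00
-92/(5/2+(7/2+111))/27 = -92/3159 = -0.03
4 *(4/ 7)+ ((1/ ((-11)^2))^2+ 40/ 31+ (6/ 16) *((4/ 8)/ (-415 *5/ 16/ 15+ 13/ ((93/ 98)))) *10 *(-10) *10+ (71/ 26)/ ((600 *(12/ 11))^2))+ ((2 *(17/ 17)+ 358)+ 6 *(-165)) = -21364335490072737101287/ 32198000303589120000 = -663.53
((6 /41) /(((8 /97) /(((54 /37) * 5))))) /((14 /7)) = 39285 /6068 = 6.47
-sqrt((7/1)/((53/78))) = -sqrt(28938)/53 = -3.21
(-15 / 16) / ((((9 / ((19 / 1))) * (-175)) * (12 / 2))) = 19 / 10080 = 0.00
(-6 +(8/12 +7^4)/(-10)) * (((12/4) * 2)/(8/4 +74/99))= -146223/272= -537.58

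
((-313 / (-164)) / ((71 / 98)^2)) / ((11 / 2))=0.66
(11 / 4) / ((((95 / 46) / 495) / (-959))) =-24020073 / 38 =-632107.18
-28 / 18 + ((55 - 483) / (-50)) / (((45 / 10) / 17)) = 6926 / 225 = 30.78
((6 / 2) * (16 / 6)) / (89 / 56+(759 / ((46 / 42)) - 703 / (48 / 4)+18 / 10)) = 6720 / 535757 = 0.01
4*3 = 12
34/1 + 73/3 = 175/3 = 58.33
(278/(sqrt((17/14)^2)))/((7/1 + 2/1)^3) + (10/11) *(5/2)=352637/136323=2.59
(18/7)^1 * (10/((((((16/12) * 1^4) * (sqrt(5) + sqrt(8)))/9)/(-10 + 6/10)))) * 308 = -502524/(sqrt(5) + 2 * sqrt(2)) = -99224.90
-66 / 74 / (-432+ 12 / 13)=143 / 69116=0.00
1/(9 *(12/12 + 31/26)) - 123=-63073/513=-122.95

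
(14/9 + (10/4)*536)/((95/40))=564.87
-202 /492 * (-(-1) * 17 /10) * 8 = -3434 /615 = -5.58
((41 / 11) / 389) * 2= 82 / 4279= 0.02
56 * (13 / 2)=364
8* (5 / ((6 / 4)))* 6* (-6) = -960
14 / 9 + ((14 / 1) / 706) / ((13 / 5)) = 64561 / 41301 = 1.56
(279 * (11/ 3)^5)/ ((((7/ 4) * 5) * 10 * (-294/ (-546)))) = 129807106/ 33075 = 3924.63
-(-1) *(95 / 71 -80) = -5585 / 71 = -78.66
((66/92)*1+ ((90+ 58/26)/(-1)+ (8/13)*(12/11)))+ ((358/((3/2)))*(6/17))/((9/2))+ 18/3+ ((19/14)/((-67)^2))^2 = -131420694872557261/1987515784626372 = -66.12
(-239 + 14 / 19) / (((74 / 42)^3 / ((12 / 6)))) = -83849094 / 962407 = -87.12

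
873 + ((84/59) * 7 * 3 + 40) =942.90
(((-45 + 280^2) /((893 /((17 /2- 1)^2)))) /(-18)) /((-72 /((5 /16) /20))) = 1958875 /32919552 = 0.06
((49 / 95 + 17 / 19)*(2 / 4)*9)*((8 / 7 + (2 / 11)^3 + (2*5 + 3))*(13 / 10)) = 116.75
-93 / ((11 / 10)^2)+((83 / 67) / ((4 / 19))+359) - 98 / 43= 285.75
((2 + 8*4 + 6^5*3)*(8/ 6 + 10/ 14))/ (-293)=-1004566/ 6153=-163.26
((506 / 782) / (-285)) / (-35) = 11 / 169575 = 0.00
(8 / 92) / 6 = 0.01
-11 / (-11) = 1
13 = 13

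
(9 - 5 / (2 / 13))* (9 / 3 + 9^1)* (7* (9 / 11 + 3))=-82908 / 11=-7537.09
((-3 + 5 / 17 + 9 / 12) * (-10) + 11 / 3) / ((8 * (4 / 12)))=2369 / 272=8.71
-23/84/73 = -23/6132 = -0.00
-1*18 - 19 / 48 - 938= -45907 / 48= -956.40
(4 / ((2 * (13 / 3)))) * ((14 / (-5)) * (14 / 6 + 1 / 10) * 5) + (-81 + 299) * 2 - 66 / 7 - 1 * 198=96846 / 455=212.85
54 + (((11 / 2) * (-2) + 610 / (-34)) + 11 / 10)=26.16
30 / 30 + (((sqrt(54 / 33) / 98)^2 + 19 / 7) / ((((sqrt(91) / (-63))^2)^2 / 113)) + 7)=106304609975 / 182182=583507.76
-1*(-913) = 913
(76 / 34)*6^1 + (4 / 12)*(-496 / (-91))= 70676 / 4641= 15.23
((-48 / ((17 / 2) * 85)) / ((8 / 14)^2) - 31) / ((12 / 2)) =-45089 / 8670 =-5.20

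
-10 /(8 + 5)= -10 /13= -0.77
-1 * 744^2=-553536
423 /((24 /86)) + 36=6207 /4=1551.75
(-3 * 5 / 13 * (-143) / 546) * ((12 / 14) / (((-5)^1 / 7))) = -33 / 91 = -0.36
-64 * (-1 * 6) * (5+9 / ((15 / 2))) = 11904 / 5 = 2380.80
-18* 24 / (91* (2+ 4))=-72 / 91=-0.79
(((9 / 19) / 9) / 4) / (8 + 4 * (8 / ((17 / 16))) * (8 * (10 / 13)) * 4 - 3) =221 / 12535820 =0.00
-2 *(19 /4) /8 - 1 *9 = -163 /16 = -10.19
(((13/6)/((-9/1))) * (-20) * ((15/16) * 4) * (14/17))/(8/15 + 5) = 11375/4233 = 2.69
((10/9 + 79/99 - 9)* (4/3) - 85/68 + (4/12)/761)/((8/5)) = -5376245/803616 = -6.69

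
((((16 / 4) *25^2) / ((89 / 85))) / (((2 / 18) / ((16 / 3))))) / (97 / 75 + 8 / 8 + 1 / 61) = 46665000000 / 940463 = 49619.18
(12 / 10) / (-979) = -6 / 4895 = -0.00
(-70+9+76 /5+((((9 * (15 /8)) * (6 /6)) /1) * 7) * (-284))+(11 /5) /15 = -5038973 /150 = -33593.15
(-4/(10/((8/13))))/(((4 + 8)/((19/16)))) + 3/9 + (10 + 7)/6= 817/260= 3.14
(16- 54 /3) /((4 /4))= -2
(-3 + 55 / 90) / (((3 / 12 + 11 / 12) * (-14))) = 43 / 294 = 0.15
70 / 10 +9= 16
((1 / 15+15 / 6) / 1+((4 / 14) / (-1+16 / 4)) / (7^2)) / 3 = 26431 / 30870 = 0.86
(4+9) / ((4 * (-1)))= -13 / 4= -3.25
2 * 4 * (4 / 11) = 32 / 11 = 2.91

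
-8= -8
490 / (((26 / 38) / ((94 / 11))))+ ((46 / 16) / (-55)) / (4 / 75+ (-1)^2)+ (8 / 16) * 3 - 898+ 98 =480918759 / 90376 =5321.31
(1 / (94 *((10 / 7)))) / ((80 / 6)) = 21 / 37600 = 0.00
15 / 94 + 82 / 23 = 8053 / 2162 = 3.72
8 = 8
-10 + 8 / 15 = -9.47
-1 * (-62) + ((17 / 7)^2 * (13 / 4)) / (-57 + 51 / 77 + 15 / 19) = 140294299 / 2275476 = 61.65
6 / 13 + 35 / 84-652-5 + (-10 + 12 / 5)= -517703 / 780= -663.72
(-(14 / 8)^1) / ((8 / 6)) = -21 / 16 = -1.31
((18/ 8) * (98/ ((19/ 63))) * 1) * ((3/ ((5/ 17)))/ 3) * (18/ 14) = 3196.09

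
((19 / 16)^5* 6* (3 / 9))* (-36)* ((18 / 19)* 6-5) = -116.33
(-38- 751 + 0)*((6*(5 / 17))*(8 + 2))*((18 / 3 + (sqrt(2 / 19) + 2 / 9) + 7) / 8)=-46025 / 2- 59175*sqrt(38) / 646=-23577.17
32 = 32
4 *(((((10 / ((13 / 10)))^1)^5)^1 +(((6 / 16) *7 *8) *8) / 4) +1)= 40063862396 / 371293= 107903.63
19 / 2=9.50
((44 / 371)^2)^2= 3748096 / 18945044881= 0.00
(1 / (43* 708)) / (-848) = -1 / 25816512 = -0.00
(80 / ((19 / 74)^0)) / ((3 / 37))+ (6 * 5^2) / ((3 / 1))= 3110 / 3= 1036.67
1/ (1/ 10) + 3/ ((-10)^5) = 999997/ 100000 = 10.00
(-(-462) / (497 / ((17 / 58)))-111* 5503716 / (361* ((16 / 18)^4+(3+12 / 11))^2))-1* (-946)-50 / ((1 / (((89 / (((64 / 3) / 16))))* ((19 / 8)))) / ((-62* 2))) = 312539024969980463003449 / 344310280731810796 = 907724.93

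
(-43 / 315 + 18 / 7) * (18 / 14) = 767 / 245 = 3.13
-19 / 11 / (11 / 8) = -152 / 121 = -1.26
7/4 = 1.75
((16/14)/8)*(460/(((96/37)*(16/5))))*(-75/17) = -34.92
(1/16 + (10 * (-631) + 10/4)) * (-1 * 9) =56766.94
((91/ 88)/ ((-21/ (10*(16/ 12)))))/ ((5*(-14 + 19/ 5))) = 65/ 5049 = 0.01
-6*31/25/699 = -0.01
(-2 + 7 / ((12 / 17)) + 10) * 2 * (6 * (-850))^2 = 932025000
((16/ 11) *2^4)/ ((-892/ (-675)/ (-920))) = -39744000/ 2453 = -16202.20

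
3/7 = 0.43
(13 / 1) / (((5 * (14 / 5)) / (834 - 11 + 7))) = 5395 / 7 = 770.71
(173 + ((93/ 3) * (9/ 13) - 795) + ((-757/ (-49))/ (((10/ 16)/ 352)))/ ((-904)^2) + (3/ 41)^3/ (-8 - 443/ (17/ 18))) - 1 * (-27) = -573.53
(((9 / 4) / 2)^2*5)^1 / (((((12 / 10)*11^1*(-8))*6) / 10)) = -1125 / 11264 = -0.10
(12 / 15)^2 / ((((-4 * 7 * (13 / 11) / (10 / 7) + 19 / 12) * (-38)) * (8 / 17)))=2244 / 1353085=0.00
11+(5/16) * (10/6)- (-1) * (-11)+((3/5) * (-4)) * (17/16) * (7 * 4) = -17011/240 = -70.88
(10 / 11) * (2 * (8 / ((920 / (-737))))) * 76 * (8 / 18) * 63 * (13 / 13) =-570304 / 23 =-24795.83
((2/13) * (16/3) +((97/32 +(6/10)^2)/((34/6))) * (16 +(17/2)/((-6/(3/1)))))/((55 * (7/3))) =2379941/38896000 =0.06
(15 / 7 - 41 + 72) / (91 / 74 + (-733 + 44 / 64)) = -137344 / 3029607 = -0.05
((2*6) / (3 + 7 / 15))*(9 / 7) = 405 / 91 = 4.45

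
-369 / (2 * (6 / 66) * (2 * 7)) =-4059 / 28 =-144.96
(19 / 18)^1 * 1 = 19 / 18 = 1.06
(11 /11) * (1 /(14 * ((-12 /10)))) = -5 /84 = -0.06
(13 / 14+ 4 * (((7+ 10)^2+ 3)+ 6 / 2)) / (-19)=-16533 / 266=-62.15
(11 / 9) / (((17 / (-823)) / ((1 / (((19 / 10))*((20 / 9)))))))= -9053 / 646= -14.01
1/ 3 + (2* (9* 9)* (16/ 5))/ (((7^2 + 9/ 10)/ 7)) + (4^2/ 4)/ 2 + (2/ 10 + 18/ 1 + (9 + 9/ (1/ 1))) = 832742/ 7485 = 111.25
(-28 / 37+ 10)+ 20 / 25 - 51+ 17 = -4432 / 185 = -23.96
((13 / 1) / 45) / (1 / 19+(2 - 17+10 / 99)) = -2717 / 139630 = -0.02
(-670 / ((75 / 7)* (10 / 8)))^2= 2502.67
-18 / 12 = -3 / 2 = -1.50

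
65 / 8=8.12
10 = 10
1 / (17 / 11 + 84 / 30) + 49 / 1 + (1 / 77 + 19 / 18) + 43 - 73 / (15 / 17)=17499047 / 1656270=10.57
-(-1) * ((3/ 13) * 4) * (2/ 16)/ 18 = 1/ 156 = 0.01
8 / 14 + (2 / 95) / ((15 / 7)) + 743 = 7417223 / 9975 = 743.58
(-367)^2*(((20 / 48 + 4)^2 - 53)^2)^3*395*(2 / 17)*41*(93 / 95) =170219120357955410922235645988489 / 479983407464448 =354635426372657287.33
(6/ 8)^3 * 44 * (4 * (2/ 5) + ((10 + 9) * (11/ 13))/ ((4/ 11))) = 3537567/ 4160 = 850.38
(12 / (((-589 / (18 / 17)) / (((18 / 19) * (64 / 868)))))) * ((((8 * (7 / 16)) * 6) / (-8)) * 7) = 0.03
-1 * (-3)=3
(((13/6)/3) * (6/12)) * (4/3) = 13/27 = 0.48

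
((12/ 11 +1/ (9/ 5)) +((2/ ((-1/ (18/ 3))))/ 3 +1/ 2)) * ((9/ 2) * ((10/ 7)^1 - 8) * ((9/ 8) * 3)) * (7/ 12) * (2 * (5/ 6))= 126615/ 704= 179.85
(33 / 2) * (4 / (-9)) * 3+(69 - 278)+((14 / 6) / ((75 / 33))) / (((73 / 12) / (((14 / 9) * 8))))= -3759679 / 16425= -228.90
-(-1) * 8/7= 8/7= 1.14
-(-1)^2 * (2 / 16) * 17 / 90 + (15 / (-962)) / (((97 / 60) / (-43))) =13138831 / 33593040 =0.39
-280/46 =-140/23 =-6.09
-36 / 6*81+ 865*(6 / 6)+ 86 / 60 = 11413 / 30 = 380.43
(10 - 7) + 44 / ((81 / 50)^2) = 129683 / 6561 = 19.77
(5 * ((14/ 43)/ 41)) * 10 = 700/ 1763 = 0.40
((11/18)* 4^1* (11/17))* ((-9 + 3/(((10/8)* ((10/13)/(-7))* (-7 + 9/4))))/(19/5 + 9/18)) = -19844/12255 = -1.62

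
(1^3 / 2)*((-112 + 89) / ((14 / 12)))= -69 / 7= -9.86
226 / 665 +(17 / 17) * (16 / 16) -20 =-12409 / 665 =-18.66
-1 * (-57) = 57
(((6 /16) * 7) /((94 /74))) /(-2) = -777 /752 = -1.03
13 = 13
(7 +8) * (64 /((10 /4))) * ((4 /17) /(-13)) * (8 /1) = -12288 /221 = -55.60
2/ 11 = 0.18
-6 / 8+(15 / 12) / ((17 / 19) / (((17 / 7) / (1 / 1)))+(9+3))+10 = 879 / 94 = 9.35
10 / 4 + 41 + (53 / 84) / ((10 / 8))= 9241 / 210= 44.00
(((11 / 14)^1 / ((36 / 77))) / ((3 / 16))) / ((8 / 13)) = 1573 / 108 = 14.56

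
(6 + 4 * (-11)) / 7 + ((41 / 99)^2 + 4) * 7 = 1630927 / 68607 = 23.77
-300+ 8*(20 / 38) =-5620 / 19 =-295.79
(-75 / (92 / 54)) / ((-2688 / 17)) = 11475 / 41216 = 0.28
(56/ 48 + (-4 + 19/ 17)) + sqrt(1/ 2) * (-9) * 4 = -18 * sqrt(2) - 175/ 102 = -27.17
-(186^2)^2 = -1196883216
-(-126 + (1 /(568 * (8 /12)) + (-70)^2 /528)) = 4375489 /37488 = 116.72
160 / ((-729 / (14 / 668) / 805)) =-450800 / 121743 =-3.70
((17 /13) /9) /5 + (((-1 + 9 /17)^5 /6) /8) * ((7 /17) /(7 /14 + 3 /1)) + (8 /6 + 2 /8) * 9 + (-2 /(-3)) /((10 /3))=817801780409 /56481911460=14.48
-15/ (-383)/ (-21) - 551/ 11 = -1477286/ 29491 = -50.09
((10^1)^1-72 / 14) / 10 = 17 / 35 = 0.49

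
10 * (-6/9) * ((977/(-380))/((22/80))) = 39080/627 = 62.33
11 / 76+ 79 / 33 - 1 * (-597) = 1503643 / 2508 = 599.54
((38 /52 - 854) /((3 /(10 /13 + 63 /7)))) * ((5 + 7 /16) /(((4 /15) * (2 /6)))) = -3676830975 /21632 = -169971.85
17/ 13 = 1.31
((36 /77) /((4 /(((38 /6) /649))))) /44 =57 /2198812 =0.00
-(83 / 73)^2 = -6889 / 5329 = -1.29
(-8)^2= 64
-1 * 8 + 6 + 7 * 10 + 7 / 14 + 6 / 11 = 69.05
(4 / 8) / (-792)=-1 / 1584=-0.00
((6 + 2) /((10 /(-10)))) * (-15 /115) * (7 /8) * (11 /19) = 231 /437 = 0.53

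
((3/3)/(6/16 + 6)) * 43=344/51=6.75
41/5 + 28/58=1259/145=8.68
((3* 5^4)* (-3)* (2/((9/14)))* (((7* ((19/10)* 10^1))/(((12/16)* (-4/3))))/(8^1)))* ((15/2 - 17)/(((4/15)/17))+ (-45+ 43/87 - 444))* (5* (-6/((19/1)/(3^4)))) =9445165734375/232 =40711921268.86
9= 9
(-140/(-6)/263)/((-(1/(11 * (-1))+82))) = -770/710889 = -0.00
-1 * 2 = -2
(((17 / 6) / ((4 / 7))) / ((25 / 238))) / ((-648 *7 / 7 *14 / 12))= -2023 / 32400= -0.06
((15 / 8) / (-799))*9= -135 / 6392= -0.02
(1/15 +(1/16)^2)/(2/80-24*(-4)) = 271/368736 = 0.00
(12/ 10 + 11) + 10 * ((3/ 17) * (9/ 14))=13.33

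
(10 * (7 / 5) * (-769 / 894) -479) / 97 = -219496 / 43359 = -5.06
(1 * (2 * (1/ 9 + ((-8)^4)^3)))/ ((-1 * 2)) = -68719476736.11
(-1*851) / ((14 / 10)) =-4255 / 7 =-607.86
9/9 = 1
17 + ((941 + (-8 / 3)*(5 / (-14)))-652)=6446 / 21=306.95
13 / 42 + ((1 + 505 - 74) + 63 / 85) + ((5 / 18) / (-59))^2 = 290606127109 / 671067180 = 433.05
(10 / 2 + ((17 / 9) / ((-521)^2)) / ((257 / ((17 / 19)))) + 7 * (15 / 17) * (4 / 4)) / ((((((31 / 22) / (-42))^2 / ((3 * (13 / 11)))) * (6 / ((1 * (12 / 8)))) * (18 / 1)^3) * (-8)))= -0.19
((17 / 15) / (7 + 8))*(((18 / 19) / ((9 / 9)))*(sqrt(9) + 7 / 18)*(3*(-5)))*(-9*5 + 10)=7259 / 57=127.35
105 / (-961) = -105 / 961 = -0.11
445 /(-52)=-445 /52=-8.56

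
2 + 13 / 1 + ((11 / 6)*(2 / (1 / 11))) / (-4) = 59 / 12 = 4.92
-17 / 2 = -8.50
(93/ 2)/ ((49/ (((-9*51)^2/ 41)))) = 19593333/ 4018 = 4876.39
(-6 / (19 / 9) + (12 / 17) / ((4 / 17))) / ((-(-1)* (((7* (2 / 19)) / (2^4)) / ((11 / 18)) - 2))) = -132 / 1609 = -0.08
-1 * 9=-9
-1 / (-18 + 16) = 1 / 2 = 0.50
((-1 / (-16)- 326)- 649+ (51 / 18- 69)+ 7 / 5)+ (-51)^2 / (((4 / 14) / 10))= 21598871 / 240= 89995.30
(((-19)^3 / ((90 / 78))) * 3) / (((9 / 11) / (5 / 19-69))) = 67419638 / 45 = 1498214.18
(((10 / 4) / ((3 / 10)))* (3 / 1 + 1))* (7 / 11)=21.21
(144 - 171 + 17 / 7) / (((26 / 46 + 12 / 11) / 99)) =-4308084 / 2933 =-1468.83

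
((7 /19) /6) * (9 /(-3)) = -7 /38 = -0.18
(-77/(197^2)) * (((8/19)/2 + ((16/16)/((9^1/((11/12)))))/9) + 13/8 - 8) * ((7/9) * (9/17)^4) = 21617673/28981629784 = 0.00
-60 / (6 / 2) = -20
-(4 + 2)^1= -6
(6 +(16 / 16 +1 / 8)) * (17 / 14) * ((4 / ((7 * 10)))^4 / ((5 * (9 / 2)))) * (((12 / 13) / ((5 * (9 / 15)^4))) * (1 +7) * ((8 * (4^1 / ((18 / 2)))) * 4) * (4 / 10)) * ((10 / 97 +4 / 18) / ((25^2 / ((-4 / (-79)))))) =6011748352 / 858207777579140625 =0.00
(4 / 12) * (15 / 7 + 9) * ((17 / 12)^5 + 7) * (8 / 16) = 41101853 / 1741824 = 23.60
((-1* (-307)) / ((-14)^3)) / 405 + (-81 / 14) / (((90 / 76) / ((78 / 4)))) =-105877351 / 1111320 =-95.27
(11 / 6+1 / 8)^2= 3.84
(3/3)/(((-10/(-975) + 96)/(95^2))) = 94.00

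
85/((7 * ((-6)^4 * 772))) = 85/7003584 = 0.00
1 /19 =0.05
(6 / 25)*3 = 0.72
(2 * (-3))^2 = 36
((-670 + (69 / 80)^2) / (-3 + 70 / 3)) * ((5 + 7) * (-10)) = 38549151 / 9760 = 3949.71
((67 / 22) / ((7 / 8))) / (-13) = -268 / 1001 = -0.27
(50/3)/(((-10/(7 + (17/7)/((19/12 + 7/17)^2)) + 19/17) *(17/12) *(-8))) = 220606825/29461123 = 7.49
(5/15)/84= 0.00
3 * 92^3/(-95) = -2336064/95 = -24590.15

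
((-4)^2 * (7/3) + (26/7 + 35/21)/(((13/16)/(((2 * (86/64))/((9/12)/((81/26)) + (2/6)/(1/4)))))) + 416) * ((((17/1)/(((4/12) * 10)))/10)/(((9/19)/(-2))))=-102428867/102375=-1000.53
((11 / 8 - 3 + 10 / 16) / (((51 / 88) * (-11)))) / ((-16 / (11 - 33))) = 0.22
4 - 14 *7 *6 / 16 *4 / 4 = -131 / 4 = -32.75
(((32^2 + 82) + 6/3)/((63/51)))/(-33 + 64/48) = -28.32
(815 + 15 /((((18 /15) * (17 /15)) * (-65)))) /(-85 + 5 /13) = -72031 /7480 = -9.63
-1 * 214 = -214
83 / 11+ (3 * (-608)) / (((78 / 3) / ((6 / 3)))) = -18985 / 143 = -132.76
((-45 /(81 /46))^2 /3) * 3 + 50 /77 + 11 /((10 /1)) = 40842107 /62370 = 654.84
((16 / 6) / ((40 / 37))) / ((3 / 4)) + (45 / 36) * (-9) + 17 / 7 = -6971 / 1260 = -5.53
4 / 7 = 0.57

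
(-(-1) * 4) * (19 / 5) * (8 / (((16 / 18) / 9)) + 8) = 6764 / 5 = 1352.80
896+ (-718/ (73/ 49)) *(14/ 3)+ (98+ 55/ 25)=-1371901/ 1095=-1252.88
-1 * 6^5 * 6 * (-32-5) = 1726272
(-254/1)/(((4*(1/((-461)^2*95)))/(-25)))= 64101646625/2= 32050823312.50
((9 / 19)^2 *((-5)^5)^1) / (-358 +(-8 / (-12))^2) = 2278125 / 1161698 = 1.96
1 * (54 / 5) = 54 / 5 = 10.80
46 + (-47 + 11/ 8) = 3/ 8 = 0.38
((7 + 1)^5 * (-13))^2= 181462368256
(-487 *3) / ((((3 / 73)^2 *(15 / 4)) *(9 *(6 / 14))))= -72666244 / 1215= -59807.61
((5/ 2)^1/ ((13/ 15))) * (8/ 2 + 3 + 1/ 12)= 2125/ 104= 20.43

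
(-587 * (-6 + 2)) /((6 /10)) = 11740 /3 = 3913.33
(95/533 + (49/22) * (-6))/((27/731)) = -56510686/158301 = -356.98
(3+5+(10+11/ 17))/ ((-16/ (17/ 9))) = -317/ 144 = -2.20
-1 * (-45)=45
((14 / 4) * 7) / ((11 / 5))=11.14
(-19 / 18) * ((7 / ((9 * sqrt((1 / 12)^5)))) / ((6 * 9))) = -1064 * sqrt(3) / 243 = -7.58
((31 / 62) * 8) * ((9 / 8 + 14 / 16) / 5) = 8 / 5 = 1.60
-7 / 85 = -0.08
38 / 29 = 1.31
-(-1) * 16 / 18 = 8 / 9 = 0.89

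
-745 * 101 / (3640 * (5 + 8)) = -15049 / 9464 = -1.59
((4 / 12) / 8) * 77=3.21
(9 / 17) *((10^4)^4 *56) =5040000000000000000 / 17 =296470588235294117.65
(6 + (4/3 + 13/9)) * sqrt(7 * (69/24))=79 * sqrt(322)/36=39.38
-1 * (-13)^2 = -169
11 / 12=0.92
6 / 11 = 0.55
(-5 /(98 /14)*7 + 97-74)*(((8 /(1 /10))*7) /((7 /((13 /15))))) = 1248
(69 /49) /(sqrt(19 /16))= 276 * sqrt(19) /931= 1.29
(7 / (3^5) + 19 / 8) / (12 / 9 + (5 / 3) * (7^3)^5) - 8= -8.00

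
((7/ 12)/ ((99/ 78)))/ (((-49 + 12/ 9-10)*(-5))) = 91/ 57090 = 0.00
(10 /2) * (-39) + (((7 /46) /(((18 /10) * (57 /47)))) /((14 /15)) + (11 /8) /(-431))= -194.93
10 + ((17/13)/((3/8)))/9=3646/351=10.39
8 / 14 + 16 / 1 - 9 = 53 / 7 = 7.57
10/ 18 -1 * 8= -67/ 9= -7.44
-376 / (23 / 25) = -9400 / 23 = -408.70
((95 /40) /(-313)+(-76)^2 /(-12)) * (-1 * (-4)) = -3615833 /1878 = -1925.36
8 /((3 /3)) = 8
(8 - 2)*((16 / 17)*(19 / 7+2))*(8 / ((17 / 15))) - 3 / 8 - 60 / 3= 2711531 / 16184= 167.54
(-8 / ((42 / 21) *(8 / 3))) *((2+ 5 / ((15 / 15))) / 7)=-3 / 2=-1.50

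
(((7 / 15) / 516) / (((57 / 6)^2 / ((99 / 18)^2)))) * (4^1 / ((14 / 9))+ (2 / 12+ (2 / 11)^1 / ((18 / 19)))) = 44671 / 50294520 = 0.00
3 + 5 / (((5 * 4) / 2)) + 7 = 21 / 2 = 10.50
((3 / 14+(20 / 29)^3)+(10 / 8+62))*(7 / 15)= 29.77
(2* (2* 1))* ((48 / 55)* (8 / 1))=1536 / 55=27.93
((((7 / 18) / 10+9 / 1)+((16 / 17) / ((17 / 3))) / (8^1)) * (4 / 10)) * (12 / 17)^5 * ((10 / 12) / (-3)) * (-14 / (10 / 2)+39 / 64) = 3964432596 / 10258466825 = 0.39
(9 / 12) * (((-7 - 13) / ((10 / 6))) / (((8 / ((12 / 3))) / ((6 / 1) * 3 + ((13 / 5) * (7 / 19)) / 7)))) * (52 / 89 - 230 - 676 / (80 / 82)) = 12729091527 / 169100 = 75275.53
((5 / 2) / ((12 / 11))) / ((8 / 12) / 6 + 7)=165 / 512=0.32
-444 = -444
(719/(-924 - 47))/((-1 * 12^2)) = 719/139824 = 0.01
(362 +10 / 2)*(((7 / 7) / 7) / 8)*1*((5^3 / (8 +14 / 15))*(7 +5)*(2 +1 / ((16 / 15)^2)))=3167.99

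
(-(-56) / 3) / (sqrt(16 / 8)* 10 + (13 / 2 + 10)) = 1232 / 289-2240* sqrt(2) / 867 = 0.61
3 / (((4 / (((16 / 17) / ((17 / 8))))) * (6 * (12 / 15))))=20 / 289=0.07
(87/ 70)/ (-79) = -87/ 5530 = -0.02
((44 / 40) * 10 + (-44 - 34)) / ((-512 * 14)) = 67 / 7168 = 0.01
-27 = -27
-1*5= -5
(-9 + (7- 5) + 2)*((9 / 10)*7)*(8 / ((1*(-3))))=84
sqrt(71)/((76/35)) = 35 * sqrt(71)/76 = 3.88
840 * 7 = 5880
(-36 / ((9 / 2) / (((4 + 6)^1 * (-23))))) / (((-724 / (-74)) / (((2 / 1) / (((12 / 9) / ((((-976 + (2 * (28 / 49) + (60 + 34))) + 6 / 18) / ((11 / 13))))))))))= -371938060 / 1267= -293558.06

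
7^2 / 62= 49 / 62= 0.79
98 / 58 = 49 / 29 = 1.69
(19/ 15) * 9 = 57/ 5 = 11.40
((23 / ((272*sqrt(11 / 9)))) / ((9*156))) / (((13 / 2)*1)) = 23*sqrt(11) / 9101664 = 0.00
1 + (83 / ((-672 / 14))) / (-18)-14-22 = -30157 / 864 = -34.90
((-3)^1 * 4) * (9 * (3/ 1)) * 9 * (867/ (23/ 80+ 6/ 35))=-5508857.28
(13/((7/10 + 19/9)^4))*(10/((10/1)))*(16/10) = 1364688000/4097152081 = 0.33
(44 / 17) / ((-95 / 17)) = -44 / 95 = -0.46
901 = 901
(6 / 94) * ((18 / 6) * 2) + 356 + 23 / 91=1525331 / 4277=356.64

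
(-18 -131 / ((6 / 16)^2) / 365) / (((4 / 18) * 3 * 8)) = -33757 / 8760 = -3.85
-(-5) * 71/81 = 355/81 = 4.38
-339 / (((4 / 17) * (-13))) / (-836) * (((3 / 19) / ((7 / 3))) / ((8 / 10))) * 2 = -0.02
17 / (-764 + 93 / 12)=-68 / 3025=-0.02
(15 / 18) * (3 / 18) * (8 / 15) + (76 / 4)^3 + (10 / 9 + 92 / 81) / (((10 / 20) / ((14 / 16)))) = 1111807 / 162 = 6863.01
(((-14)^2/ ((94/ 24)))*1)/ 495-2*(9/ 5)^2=-247342/ 38775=-6.38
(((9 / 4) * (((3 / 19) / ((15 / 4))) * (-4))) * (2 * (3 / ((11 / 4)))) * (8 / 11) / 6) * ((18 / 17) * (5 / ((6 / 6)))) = -20736 / 39083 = -0.53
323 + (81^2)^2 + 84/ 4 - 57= 43047008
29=29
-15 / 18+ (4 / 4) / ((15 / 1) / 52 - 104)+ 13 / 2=91525 / 16179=5.66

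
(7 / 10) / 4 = 7 / 40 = 0.18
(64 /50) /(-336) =-2 /525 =-0.00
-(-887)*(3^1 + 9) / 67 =10644 / 67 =158.87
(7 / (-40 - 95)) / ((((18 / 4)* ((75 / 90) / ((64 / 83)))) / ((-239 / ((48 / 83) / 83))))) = 2221744 / 6075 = 365.72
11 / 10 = 1.10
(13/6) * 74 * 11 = 5291/3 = 1763.67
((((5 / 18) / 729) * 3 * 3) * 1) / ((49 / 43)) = 215 / 71442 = 0.00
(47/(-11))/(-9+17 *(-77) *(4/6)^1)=141/29095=0.00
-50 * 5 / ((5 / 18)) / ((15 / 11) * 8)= -165 / 2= -82.50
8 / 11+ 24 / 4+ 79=85.73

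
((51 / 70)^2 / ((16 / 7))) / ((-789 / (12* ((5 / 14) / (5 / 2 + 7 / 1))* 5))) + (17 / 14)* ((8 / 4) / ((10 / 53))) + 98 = 2171763147 / 19588240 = 110.87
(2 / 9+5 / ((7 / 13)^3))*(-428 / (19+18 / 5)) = -213039140 / 348831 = -610.72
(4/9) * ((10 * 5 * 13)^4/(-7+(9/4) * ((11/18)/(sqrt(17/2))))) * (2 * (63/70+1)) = -46179492223.47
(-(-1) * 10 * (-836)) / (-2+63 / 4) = -608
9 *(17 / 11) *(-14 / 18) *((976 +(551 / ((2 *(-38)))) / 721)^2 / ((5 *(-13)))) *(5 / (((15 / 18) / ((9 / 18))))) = 80813026242255 / 169913744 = 475612.06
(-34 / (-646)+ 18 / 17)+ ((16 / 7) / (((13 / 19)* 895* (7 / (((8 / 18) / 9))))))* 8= 16581516229 / 14915918745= 1.11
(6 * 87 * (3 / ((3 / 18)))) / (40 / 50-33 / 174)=908280 / 59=15394.58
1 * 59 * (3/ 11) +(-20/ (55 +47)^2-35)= -541063/ 28611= -18.91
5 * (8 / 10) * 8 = 32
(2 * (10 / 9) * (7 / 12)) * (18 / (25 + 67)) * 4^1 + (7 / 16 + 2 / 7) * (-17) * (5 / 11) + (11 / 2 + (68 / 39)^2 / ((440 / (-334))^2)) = 31737753071 / 11852240400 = 2.68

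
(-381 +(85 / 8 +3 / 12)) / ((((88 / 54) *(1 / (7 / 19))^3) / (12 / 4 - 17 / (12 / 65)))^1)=9771308883 / 9657472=1011.79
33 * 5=165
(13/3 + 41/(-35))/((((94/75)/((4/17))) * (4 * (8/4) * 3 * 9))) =415/151011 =0.00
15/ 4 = 3.75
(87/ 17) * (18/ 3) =522/ 17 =30.71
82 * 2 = 164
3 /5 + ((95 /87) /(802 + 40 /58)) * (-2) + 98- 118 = -3387424 /174585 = -19.40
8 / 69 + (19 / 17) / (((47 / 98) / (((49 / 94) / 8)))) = 5551103 / 20729256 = 0.27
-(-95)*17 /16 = 1615 /16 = 100.94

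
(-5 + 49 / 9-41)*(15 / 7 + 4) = -15695 / 63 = -249.13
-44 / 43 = -1.02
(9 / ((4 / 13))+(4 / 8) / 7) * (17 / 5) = 99.69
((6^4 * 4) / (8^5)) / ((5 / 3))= 243 / 2560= 0.09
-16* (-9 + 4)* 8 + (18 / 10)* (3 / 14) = 44827 / 70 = 640.39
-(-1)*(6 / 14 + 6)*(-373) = -16785 / 7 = -2397.86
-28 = -28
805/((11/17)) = 13685/11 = 1244.09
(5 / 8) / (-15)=-0.04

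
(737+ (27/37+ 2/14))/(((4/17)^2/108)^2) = 2807919203.95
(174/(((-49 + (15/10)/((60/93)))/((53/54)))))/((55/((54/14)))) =-36888/143759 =-0.26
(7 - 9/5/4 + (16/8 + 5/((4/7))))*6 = 519/5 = 103.80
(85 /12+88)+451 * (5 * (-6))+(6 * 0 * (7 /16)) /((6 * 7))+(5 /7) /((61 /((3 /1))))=-68840333 /5124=-13434.88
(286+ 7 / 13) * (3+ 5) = 29800 / 13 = 2292.31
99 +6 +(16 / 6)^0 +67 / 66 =7063 / 66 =107.02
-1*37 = -37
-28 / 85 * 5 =-28 / 17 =-1.65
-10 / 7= -1.43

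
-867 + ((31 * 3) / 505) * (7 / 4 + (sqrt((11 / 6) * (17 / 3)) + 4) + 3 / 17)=-29735301 / 34340 + 31 * sqrt(374) / 1010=-865.32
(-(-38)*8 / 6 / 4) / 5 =2.53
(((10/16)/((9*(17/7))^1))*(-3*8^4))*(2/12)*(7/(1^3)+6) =-761.31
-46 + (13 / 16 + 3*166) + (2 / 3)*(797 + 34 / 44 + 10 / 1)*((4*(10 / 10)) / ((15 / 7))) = 11547683 / 7920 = 1458.04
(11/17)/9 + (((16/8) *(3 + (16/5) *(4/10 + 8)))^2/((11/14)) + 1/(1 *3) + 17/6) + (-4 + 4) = 9568855349/2103750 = 4548.48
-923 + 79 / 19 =-17458 / 19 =-918.84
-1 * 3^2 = -9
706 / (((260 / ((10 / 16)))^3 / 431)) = 0.00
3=3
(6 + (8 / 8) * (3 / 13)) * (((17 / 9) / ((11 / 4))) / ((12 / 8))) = 408 / 143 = 2.85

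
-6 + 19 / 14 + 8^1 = 47 / 14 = 3.36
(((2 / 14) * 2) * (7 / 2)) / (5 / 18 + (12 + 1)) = 18 / 239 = 0.08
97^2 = 9409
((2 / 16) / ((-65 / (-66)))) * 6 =99 / 130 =0.76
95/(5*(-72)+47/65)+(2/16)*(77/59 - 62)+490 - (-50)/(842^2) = 941954547977127/1953659482456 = 482.15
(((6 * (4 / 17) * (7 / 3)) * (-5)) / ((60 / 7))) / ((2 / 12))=-196 / 17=-11.53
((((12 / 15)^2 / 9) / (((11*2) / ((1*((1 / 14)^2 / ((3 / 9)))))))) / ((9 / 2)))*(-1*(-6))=8 / 121275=0.00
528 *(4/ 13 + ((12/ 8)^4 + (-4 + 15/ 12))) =17985/ 13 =1383.46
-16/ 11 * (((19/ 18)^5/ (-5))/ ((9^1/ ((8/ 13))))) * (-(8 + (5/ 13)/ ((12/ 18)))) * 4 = -4417360616/ 4939744095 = -0.89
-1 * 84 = -84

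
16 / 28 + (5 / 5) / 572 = 2295 / 4004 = 0.57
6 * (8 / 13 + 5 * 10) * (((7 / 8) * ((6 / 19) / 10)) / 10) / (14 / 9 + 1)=186543 / 568100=0.33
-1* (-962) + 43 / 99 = 95281 / 99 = 962.43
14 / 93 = 0.15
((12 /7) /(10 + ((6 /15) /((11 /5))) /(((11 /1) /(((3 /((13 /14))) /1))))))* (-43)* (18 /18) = -405834 /55349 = -7.33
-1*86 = -86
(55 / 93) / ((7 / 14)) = 110 / 93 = 1.18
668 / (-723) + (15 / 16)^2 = -8333 / 185088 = -0.05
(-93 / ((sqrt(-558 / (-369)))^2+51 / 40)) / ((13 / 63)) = -1372680 / 8489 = -161.70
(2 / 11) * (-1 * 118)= -236 / 11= -21.45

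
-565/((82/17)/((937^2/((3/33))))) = -92761814695/82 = -1131241642.62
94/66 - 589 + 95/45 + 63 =-51724/99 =-522.46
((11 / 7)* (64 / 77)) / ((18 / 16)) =512 / 441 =1.16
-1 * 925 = -925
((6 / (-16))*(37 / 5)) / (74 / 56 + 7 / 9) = -1.32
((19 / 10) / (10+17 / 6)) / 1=57 / 385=0.15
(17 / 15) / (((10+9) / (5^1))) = 17 / 57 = 0.30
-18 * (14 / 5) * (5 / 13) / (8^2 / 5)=-315 / 208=-1.51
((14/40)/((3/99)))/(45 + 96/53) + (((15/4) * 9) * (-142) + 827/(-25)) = -399055061/82700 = -4825.33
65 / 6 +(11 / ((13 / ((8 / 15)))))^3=162018569 / 14829750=10.93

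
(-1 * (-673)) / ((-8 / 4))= -336.50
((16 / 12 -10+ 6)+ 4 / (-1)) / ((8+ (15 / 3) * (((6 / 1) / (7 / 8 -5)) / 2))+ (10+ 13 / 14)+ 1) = -3080 / 7527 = -0.41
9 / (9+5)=9 / 14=0.64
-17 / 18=-0.94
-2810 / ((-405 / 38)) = 21356 / 81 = 263.65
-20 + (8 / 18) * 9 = -16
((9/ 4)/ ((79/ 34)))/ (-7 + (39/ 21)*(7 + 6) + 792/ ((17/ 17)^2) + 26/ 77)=11781/ 9848140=0.00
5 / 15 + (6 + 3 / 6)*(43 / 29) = 1735 / 174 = 9.97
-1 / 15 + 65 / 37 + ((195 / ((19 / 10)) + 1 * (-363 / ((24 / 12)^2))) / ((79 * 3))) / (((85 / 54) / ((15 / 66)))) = 1057648109 / 623125140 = 1.70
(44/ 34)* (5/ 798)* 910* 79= 564850/ 969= 582.92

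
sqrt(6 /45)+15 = sqrt(30) /15+15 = 15.37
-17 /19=-0.89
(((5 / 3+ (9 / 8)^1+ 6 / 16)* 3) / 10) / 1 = 19 / 20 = 0.95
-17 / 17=-1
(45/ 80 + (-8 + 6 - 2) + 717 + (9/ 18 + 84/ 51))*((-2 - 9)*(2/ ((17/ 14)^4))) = -10283017206/ 1419857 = -7242.29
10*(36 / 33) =120 / 11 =10.91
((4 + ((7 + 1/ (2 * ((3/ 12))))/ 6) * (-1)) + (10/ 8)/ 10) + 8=10.62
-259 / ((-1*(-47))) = -259 / 47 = -5.51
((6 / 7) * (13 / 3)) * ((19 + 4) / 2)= 299 / 7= 42.71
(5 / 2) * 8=20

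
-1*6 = -6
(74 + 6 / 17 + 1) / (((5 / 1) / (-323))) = -4867.80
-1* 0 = 0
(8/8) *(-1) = -1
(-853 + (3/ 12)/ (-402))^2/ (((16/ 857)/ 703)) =1133461912927484375/ 41370624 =27397747564.25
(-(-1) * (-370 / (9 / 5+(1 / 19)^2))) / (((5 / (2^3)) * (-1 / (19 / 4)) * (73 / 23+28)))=58370090 / 1166559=50.04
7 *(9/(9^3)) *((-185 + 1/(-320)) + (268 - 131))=-107527/25920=-4.15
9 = 9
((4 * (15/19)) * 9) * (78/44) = 10530/209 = 50.38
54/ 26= 27/ 13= 2.08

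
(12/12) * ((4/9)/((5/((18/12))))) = 2/15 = 0.13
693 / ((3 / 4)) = 924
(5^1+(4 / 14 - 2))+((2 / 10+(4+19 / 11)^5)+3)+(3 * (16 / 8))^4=7464.74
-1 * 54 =-54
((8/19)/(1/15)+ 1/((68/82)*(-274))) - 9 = -475895/177004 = -2.69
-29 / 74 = -0.39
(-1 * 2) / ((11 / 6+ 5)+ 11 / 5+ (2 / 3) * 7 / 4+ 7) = -5 / 43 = -0.12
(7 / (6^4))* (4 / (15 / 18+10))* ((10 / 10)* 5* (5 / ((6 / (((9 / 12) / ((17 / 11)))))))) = 385 / 95472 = 0.00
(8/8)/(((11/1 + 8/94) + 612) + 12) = 47/29849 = 0.00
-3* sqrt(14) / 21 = -sqrt(14) / 7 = -0.53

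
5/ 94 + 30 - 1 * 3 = 2543/ 94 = 27.05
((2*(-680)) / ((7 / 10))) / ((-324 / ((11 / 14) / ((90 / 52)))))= 97240 / 35721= 2.72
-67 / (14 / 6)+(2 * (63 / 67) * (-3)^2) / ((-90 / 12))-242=-640117 / 2345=-272.97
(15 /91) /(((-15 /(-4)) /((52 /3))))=16 /21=0.76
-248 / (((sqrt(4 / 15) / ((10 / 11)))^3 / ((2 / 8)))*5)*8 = -541.23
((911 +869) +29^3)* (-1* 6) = -157014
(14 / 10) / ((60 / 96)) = 56 / 25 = 2.24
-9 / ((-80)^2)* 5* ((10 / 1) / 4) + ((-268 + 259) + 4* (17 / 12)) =-5147 / 1536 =-3.35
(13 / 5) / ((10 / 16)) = 104 / 25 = 4.16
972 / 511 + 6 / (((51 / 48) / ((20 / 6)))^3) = 4229090924 / 22594887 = 187.17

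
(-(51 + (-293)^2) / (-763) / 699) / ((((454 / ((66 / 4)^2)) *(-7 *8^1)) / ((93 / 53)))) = -724974525 / 239552224688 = -0.00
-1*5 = -5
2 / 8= 1 / 4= 0.25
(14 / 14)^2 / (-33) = -1 / 33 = -0.03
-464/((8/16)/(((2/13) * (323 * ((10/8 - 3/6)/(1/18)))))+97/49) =-396561312/1692511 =-234.30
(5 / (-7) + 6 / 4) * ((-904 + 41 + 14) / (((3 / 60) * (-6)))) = 2223.57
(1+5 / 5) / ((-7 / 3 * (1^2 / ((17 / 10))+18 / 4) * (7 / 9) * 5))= -1836 / 42385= -0.04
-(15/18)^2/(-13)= 25/468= 0.05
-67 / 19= -3.53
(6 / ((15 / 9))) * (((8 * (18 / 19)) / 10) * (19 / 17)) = 1296 / 425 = 3.05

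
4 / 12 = 0.33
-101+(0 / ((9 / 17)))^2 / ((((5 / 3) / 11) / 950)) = -101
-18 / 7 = -2.57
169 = 169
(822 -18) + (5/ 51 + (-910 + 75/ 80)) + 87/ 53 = -4468511/ 43248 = -103.32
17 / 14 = 1.21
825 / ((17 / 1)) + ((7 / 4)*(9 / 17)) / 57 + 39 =113109 / 1292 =87.55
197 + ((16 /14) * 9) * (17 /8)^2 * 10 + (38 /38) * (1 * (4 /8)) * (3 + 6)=18647 /28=665.96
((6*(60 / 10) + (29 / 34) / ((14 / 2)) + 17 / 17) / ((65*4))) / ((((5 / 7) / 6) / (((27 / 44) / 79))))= 143127 / 15363920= 0.01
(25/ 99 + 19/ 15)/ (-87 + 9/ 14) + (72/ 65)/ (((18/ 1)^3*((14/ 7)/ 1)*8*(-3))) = -1516373/ 86177520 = -0.02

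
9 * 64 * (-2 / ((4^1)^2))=-72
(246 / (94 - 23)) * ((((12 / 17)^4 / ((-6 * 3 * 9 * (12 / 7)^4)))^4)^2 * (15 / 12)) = 226407673220003732492586336205 / 53168289676976274061218301725588941716297774426685124893184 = 0.00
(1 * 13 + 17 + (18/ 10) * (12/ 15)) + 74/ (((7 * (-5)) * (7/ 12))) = 34074/ 1225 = 27.82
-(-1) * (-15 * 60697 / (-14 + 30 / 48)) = 7283640 / 107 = 68071.40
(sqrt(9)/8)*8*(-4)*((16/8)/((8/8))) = -24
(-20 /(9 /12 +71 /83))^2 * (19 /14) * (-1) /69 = -418851200 /137214987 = -3.05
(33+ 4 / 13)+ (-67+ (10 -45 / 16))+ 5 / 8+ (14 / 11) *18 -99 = -233309 / 2288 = -101.97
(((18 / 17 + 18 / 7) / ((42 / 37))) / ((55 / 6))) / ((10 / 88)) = 63936 / 20825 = 3.07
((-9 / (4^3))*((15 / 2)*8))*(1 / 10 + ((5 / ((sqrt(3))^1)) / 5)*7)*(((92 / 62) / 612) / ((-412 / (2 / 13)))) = 69 / 90323584 + 805*sqrt(3) / 45161792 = 0.00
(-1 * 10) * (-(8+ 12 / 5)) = 104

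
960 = 960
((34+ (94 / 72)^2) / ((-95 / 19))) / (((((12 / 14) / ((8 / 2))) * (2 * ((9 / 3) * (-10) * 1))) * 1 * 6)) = 0.09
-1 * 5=-5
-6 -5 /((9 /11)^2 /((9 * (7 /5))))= -901 /9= -100.11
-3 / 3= -1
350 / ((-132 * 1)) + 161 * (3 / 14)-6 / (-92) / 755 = 36501329 / 1146090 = 31.85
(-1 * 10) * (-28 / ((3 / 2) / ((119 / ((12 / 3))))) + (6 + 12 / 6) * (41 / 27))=5431.85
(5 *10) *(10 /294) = 250 /147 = 1.70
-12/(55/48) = -576/55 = -10.47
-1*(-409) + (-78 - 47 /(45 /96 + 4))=45829 /143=320.48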